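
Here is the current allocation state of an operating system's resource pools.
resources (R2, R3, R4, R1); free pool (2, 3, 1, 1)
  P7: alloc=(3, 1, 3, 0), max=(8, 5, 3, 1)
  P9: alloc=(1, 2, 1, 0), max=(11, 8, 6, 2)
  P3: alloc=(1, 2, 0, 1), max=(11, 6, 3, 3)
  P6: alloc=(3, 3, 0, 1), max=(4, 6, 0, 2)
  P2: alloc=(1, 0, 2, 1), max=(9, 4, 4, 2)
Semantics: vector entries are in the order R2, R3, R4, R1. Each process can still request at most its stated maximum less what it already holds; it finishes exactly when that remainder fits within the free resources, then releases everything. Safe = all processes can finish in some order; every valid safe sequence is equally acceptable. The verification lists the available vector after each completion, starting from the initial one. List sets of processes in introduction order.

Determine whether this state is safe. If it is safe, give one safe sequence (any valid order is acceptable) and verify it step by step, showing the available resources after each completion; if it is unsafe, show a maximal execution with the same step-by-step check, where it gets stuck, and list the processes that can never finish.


UNSAFE.
Key observation: the pool after P6, P7, P2 is (9, 7, 6, 3); every surviving request exceeds it in R2, so progress ends there.
Going as far as possible: P6, P7, P2; after that, nothing fits. Walking it through:
  pool = (2, 3, 1, 1)
  P6 needs (1, 3, 0, 1) <= (2, 3, 1, 1) -> finishes; pool += (3, 3, 0, 1) = (5, 6, 1, 2)
  P7 needs (5, 4, 0, 1) <= (5, 6, 1, 2) -> finishes; pool += (3, 1, 3, 0) = (8, 7, 4, 2)
  P2 needs (8, 4, 2, 1) <= (8, 7, 4, 2) -> finishes; pool += (1, 0, 2, 1) = (9, 7, 6, 3)
  blocked: P9 wants (10, 6, 5, 2), pool (9, 7, 6, 3) — not enough R2
  blocked: P3 wants (10, 4, 3, 2), pool (9, 7, 6, 3) — not enough R2
Permanently blocked: P9 and P3.


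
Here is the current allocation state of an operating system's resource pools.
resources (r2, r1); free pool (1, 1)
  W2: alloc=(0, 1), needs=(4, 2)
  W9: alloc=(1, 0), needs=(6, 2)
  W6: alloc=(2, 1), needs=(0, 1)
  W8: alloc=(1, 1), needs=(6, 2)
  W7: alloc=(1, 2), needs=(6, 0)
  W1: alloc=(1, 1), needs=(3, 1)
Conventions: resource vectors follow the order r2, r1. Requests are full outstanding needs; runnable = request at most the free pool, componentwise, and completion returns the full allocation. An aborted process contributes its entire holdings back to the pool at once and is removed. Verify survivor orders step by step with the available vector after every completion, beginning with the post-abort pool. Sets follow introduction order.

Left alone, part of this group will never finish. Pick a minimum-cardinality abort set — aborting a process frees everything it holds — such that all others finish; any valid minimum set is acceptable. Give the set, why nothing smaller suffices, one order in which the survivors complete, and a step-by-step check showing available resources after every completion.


Minimum abort set: W8 and W7.
Key observation: aborting W8 and W7 returns (2, 3), and W9 — hopeless before — runs at step 4 with the returned capacity in the pool.
Minimality, checking each single-abort alternative: W2 alone leaves W9 blocked (short on r2); W9 alone leaves W8 blocked (short on r2); W6 alone leaves W9 blocked (short on r2); W8 alone leaves W9 blocked (short on r2); W7 alone leaves W9 blocked (short on r2); W1 alone leaves W9 blocked (short on r2).
One survivor order: W6, W1, W2, W9. Check, step by step (post-abort pool first):
  pool = (3, 4)
  W6 needs (0, 1) <= (3, 4) -> finishes; pool += (2, 1) = (5, 5)
  W1 needs (3, 1) <= (5, 5) -> finishes; pool += (1, 1) = (6, 6)
  W2 needs (4, 2) <= (6, 6) -> finishes; pool += (0, 1) = (6, 7)
  W9 needs (6, 2) <= (6, 7) -> finishes; pool += (1, 0) = (7, 7)


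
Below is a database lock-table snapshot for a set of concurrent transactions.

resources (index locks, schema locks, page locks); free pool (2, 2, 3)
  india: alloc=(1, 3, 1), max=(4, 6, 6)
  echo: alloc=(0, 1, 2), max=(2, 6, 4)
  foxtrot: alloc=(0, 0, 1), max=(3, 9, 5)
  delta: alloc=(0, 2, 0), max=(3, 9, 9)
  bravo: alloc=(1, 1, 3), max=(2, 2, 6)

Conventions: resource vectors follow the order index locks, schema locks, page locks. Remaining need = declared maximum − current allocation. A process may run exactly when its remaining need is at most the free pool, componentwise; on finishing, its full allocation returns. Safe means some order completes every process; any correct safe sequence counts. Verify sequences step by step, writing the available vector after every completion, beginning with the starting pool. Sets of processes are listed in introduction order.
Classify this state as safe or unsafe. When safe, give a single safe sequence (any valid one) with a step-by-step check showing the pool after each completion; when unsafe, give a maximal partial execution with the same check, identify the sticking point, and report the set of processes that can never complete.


SAFE. One safe sequence: bravo, india, echo, delta, foxtrot.
Key observation: reading the order forward, bravo is the first process whose need (1, 1, 3) meets the free pool (2, 2, 3) exactly on a resource it requests.
Verifying each step:
  pool = (2, 2, 3)
  bravo: need (1, 1, 3) fits (2, 2, 3); releases (1, 1, 3), pool now (3, 3, 6)
  india: need (3, 3, 5) fits (3, 3, 6); releases (1, 3, 1), pool now (4, 6, 7)
  echo: need (2, 5, 2) fits (4, 6, 7); releases (0, 1, 2), pool now (4, 7, 9)
  delta: need (3, 7, 9) fits (4, 7, 9); releases (0, 2, 0), pool now (4, 9, 9)
  foxtrot: need (3, 9, 4) fits (4, 9, 9); releases (0, 0, 1), pool now (4, 9, 10)


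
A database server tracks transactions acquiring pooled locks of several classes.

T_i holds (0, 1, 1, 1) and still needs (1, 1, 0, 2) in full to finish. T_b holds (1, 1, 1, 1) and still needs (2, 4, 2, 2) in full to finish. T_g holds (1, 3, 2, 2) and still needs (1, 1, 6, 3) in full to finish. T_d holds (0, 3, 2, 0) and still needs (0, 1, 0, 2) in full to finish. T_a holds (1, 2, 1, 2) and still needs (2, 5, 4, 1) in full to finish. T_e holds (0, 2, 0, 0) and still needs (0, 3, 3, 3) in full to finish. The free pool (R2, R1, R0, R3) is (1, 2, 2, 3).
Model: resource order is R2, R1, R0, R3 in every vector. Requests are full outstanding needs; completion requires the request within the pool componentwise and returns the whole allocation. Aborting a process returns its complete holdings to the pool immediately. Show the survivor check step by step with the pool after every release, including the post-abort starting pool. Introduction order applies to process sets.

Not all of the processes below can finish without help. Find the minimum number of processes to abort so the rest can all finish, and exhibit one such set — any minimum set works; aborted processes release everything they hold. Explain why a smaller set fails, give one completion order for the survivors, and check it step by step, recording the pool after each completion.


The answer: abort T_a.
Key observation: the deadlocked T_b becomes finishable only because T_a released (1, 2, 1, 2); it completes at step 2 below.
Minimality: the empty abort set fails — the state is deadlocked as it stands.
The survivors complete as T_d, T_b, T_g, T_i, T_e. Verifying each step (starting from the post-abort pool):
  pool = (2, 4, 3, 5)
  T_d: need (0, 1, 0, 2) fits (2, 4, 3, 5); releases (0, 3, 2, 0), pool now (2, 7, 5, 5)
  T_b: need (2, 4, 2, 2) fits (2, 7, 5, 5); releases (1, 1, 1, 1), pool now (3, 8, 6, 6)
  T_g: need (1, 1, 6, 3) fits (3, 8, 6, 6); releases (1, 3, 2, 2), pool now (4, 11, 8, 8)
  T_i: need (1, 1, 0, 2) fits (4, 11, 8, 8); releases (0, 1, 1, 1), pool now (4, 12, 9, 9)
  T_e: need (0, 3, 3, 3) fits (4, 12, 9, 9); releases (0, 2, 0, 0), pool now (4, 14, 9, 9)


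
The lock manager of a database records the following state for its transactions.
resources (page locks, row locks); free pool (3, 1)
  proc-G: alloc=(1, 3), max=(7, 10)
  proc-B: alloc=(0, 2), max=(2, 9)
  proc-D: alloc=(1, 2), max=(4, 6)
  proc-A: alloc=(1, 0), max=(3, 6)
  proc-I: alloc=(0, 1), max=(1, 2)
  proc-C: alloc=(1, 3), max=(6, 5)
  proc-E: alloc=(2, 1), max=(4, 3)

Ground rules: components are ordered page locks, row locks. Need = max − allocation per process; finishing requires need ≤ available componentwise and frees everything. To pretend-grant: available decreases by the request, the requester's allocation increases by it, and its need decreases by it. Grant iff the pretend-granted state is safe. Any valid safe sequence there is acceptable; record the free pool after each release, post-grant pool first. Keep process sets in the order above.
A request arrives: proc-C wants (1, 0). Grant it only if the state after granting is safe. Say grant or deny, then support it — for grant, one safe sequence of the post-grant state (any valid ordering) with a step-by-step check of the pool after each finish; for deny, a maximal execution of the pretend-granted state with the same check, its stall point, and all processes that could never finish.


GRANT — the state after the grant stays safe, e.g. via proc-I, proc-E, proc-C, proc-D, proc-G, proc-B, proc-A.
Key observation: even at the reduced pool (2, 1), proc-I fits immediately, so safety survives the grant.
Verifying the post-grant state step by step:
  pool = (2, 1)
  run proc-I (needs (1, 1), free (2, 1)); after release of (0, 1) the pool is (2, 2)
  run proc-E (needs (2, 2), free (2, 2)); after release of (2, 1) the pool is (4, 3)
  run proc-C (needs (4, 2), free (4, 3)); after release of (2, 3) the pool is (6, 6)
  run proc-D (needs (3, 4), free (6, 6)); after release of (1, 2) the pool is (7, 8)
  run proc-G (needs (6, 7), free (7, 8)); after release of (1, 3) the pool is (8, 11)
  run proc-B (needs (2, 7), free (8, 11)); after release of (0, 2) the pool is (8, 13)
  run proc-A (needs (2, 6), free (8, 13)); after release of (1, 0) the pool is (9, 13)


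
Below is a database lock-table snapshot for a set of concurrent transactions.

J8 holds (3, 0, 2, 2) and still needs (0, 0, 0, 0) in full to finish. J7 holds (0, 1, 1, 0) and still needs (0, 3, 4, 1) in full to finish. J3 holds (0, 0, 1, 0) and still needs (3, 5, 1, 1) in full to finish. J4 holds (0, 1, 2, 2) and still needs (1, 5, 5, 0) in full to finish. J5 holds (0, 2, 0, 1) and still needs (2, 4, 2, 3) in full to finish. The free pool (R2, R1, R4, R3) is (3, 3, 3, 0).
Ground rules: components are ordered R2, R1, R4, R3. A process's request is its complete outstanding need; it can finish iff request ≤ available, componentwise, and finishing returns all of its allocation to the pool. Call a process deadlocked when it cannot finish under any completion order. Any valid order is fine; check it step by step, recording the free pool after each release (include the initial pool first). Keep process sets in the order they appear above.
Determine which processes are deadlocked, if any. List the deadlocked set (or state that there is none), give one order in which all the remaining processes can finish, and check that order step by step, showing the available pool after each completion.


Deadlocked: J3, J4 and J5.
Key observation: after J8, J7 the pool peaks at (6, 4, 6, 2), and each blocked process is short somewhere: J3 on R1; J4 on R1; J5 on R3.
The rest can finish in the order J8, J7. Step-by-step check:
  pool = (3, 3, 3, 0)
  J8 needs (0, 0, 0, 0) <= (3, 3, 3, 0) -> finishes; pool += (3, 0, 2, 2) = (6, 3, 5, 2)
  J7 needs (0, 3, 4, 1) <= (6, 3, 5, 2) -> finishes; pool += (0, 1, 1, 0) = (6, 4, 6, 2)
The stuck group stays short no matter what:
  J3 still needs (3, 5, 1, 1) but only (6, 4, 6, 2) is free — short on R1
  J4 still needs (1, 5, 5, 0) but only (6, 4, 6, 2) is free — short on R1
  J5 still needs (2, 4, 2, 3) but only (6, 4, 6, 2) is free — short on R3


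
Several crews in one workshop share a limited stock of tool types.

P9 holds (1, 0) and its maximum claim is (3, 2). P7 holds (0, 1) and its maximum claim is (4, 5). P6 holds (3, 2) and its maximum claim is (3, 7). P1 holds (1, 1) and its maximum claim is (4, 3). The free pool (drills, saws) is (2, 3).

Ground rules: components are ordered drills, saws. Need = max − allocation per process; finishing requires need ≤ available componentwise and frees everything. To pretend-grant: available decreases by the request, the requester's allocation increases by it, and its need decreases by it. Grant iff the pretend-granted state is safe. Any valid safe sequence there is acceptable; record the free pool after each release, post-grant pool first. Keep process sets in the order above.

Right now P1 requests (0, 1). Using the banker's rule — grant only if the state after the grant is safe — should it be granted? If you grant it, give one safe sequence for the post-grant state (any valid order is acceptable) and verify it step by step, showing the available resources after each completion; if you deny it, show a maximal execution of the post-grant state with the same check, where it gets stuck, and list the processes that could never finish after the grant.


GRANT — the state after the grant stays safe, e.g. via P9, P1, P7, P6.
Key observation: after the grant the pool drops to (2, 2), which still lets P9 finish first and unwind the rest.
Verifying the post-grant state step by step:
  pool = (2, 2)
  P9 needs (2, 2) <= (2, 2) -> finishes; pool += (1, 0) = (3, 2)
  P1 needs (3, 1) <= (3, 2) -> finishes; pool += (1, 2) = (4, 4)
  P7 needs (4, 4) <= (4, 4) -> finishes; pool += (0, 1) = (4, 5)
  P6 needs (0, 5) <= (4, 5) -> finishes; pool += (3, 2) = (7, 7)


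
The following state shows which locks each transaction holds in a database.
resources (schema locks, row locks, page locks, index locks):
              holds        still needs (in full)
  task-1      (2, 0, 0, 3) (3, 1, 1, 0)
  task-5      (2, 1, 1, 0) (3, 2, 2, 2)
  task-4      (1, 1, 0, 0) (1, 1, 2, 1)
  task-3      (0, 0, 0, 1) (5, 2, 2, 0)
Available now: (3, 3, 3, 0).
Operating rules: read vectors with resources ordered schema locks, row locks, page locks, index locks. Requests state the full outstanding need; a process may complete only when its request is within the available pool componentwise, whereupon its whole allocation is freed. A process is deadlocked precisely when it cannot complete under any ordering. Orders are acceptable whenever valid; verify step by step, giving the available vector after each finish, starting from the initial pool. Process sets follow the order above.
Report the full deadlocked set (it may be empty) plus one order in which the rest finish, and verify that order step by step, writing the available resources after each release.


No process is deadlocked.
Key observation: task-1 fits the free pool immediately, and its release cascades until everyone finishes.
A valid finishing order for the others: task-1, task-5, task-4, task-3. Step-by-step check:
  pool = (3, 3, 3, 0)
  task-1: need (3, 1, 1, 0) fits (3, 3, 3, 0); releases (2, 0, 0, 3), pool now (5, 3, 3, 3)
  task-5: need (3, 2, 2, 2) fits (5, 3, 3, 3); releases (2, 1, 1, 0), pool now (7, 4, 4, 3)
  task-4: need (1, 1, 2, 1) fits (7, 4, 4, 3); releases (1, 1, 0, 0), pool now (8, 5, 4, 3)
  task-3: need (5, 2, 2, 0) fits (8, 5, 4, 3); releases (0, 0, 0, 1), pool now (8, 5, 4, 4)


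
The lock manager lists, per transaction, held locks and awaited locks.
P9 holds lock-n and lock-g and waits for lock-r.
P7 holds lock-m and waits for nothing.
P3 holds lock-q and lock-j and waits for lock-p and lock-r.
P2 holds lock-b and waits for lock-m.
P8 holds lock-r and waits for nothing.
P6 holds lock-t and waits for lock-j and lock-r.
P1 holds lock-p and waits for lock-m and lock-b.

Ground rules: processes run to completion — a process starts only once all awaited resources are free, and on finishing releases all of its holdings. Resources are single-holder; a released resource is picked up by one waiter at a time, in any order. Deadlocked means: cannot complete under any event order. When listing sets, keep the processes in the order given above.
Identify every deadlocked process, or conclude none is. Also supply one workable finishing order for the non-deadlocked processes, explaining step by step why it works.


The deadlocked set is empty.
Key observation: there is no circular wait here — follow any chain and it reaches a process that is free to run now.
A valid finishing order for the others: P7, P2, P8, P1, P3, P9, P6.
Verifying each step:
  run P7 (it waits on nothing); releases lock-m
  run P2 (all its waits — lock-m — are resolved); releases lock-b
  run P8 (it waits on nothing); releases lock-r
  run P1 (all its waits — lock-m and lock-b — are resolved); releases lock-p
  run P3 (all its waits — lock-p and lock-r — are resolved); releases lock-q and lock-j
  run P9 (all its waits — lock-r — are resolved); releases lock-n and lock-g
  run P6 (all its waits — lock-j and lock-r — are resolved); releases lock-t


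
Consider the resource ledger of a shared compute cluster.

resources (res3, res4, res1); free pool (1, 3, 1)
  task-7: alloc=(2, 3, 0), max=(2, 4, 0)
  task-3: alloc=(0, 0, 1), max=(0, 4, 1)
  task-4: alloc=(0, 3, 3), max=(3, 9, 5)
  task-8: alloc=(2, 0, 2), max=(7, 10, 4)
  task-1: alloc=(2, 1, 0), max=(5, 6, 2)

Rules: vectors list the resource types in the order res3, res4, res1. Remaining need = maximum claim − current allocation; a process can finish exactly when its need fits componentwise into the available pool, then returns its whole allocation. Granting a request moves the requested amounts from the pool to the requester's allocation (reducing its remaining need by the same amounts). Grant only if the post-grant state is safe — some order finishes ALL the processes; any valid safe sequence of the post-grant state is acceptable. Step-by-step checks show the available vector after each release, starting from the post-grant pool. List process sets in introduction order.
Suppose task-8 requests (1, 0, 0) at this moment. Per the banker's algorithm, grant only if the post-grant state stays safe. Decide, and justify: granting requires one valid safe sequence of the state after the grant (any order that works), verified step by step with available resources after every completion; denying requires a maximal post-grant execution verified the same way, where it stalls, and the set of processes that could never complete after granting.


DENY — the pretend-granted state is unsafe.
Key observation: task-7, task-3 can finish, but then (2, 6, 2) is all there is, and the blocked group's res3 demands exceed it.
On the post-grant state, task-7, task-3 is a maximal run — nothing extends it. Step-by-step check:
  pool = (0, 3, 1)
  task-7 needs (0, 1, 0) <= (0, 3, 1) -> finishes; pool += (2, 3, 0) = (2, 6, 1)
  task-3 needs (0, 4, 0) <= (2, 6, 1) -> finishes; pool += (0, 0, 1) = (2, 6, 2)
  blocked: task-4 wants (3, 6, 2), pool (2, 6, 2) — not enough res3
  blocked: task-8 wants (4, 10, 2), pool (2, 6, 2) — not enough res3 and res4
  blocked: task-1 wants (3, 5, 2), pool (2, 6, 2) — not enough res3
Post-grant, the permanently blocked set is task-4, task-8 and task-1.


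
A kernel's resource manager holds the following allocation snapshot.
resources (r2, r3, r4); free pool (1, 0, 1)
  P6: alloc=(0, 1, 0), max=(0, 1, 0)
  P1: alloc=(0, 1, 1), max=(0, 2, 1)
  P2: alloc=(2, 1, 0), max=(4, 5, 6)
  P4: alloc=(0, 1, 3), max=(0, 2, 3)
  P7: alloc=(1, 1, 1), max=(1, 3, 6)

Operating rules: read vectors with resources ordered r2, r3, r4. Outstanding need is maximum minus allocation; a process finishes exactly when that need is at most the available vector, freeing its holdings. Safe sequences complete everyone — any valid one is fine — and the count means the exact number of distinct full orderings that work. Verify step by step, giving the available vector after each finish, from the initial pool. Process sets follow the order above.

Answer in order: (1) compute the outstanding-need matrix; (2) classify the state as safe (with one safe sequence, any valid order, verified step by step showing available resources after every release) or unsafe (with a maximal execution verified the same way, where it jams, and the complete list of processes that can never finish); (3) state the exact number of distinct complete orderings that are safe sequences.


(1) Remaining need (order r2, r3, r4):
  P6: (0, 0, 0)
  P1: (0, 1, 0)
  P2: (2, 4, 6)
  P4: (0, 1, 0)
  P7: (0, 2, 5)
(2) The state is SAFE; one workable sequence: P6, P1, P4, P7, P2.
Key observation: P1 is the earliest step where a requested resource binds exactly: need (0, 1, 0), pool (1, 1, 1) at its turn.
Walking it through:
  pool = (1, 0, 1)
  P6: need (0, 0, 0) fits (1, 0, 1); releases (0, 1, 0), pool now (1, 1, 1)
  P1: need (0, 1, 0) fits (1, 1, 1); releases (0, 1, 1), pool now (1, 2, 2)
  P4: need (0, 1, 0) fits (1, 2, 2); releases (0, 1, 3), pool now (1, 3, 5)
  P7: need (0, 2, 5) fits (1, 3, 5); releases (1, 1, 1), pool now (2, 4, 6)
  P2: need (2, 4, 6) fits (2, 4, 6); releases (2, 1, 0), pool now (4, 5, 6)
(3) Exactly 2 of the possible complete orderings are safe sequences.


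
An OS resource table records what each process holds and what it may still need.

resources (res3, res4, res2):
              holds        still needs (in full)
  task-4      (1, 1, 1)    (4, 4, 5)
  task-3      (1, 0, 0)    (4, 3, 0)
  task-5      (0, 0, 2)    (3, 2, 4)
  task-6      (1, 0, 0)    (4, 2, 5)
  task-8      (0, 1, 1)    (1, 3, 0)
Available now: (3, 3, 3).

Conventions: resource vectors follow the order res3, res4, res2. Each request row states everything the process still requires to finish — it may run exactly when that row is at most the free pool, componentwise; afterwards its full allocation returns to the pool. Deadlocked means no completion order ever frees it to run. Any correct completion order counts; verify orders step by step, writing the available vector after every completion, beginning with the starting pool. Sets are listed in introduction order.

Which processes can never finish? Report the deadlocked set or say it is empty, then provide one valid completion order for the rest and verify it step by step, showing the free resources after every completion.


Deadlocked set: task-4, task-3 and task-6.
Key observation: even finishing task-8, task-5 leaves just (3, 4, 6) free — too little res3 for any of the remaining processes.
The rest can finish in the order task-8, task-5. Walking it through:
  pool = (3, 3, 3)
  run task-8 (needs (1, 3, 0), free (3, 3, 3)); after release of (0, 1, 1) the pool is (3, 4, 4)
  run task-5 (needs (3, 2, 4), free (3, 4, 4)); after release of (0, 0, 2) the pool is (3, 4, 6)
The blocked processes can never fit:
  blocked: task-4 wants (4, 4, 5), pool (3, 4, 6) — not enough res3
  blocked: task-3 wants (4, 3, 0), pool (3, 4, 6) — not enough res3
  blocked: task-6 wants (4, 2, 5), pool (3, 4, 6) — not enough res3


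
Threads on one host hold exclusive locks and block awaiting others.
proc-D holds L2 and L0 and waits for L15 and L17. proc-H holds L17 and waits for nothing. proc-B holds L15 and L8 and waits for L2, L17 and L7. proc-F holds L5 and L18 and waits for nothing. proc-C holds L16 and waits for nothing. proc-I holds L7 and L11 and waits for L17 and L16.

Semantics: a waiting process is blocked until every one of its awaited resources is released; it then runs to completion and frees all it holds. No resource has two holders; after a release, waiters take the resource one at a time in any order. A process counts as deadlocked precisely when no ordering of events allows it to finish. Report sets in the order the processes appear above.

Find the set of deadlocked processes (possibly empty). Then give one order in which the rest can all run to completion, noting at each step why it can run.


The deadlocked set is proc-D and proc-B.
Key observation: nobody on the ring proc-D -> proc-B -> proc-D can start until another member finishes, which never happens; no other process is dragged down with it.
The rest can finish in the order proc-F, proc-H, proc-C, proc-I.
Walking it through:
  proc-F: no waits; runs immediately, freeing L5 and L18
  proc-H: no waits; runs immediately, freeing L17
  proc-C: no waits; runs immediately, freeing L16
  proc-I waits on L17 and L16 — all released -> runs and releases L7 and L11


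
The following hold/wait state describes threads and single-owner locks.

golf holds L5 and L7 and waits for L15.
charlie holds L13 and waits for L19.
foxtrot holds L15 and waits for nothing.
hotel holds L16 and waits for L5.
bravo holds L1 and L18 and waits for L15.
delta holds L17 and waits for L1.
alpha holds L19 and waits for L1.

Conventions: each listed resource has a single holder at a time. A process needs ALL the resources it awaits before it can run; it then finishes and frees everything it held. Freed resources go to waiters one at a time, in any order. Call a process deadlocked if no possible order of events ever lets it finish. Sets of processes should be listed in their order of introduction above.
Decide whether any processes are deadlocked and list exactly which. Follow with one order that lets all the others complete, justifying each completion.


Nothing here is deadlocked.
Key observation: there is no circular wait here — follow any chain and it reaches a process that is free to run now.
One completion order for the rest: foxtrot, bravo, delta, golf, alpha, charlie, hotel.
Walking it through:
  run foxtrot (it waits on nothing); releases L15
  run bravo (all its waits — L15 — are resolved); releases L1 and L18
  run delta (all its waits — L1 — are resolved); releases L17
  run golf (all its waits — L15 — are resolved); releases L5 and L7
  run alpha (all its waits — L1 — are resolved); releases L19
  run charlie (all its waits — L19 — are resolved); releases L13
  run hotel (all its waits — L5 — are resolved); releases L16


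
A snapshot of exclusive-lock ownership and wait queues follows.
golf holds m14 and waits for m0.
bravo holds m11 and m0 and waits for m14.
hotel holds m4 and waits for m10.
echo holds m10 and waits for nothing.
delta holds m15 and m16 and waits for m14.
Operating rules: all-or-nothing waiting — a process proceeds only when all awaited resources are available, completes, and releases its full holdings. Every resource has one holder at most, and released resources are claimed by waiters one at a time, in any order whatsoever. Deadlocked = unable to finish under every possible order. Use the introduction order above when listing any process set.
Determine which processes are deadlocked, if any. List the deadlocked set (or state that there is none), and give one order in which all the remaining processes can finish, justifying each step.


Deadlocked set: golf, bravo and delta.
Key observation: nobody on the ring golf -> bravo -> golf can start until another member finishes, which never happens; delta waits into the deadlock from upstream.
A valid finishing order for the others: echo, hotel.
Check, step by step:
  echo: no waits; runs immediately, freeing m10
  run hotel (all its waits — m10 — are resolved); releases m4


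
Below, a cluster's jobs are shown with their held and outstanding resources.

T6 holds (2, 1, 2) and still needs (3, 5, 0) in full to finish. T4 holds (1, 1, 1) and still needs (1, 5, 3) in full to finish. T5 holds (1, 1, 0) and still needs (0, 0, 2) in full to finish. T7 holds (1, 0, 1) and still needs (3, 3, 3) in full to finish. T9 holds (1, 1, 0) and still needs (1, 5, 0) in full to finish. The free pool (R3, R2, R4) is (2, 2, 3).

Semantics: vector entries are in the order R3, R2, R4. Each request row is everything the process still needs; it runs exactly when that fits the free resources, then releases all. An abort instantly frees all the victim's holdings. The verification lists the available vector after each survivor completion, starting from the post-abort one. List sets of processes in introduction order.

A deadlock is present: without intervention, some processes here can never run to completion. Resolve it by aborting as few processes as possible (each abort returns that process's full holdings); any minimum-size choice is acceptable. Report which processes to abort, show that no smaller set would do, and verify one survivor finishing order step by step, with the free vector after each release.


Minimum abort set: T6 and T9.
Key observation: T4 had no path to completion before; after the abort of T6 and T9 ((3, 2, 2) returned), step 3 is where it fits.
Why nothing smaller works — every single abort fails: T6 alone leaves T4 blocked (short on R2); T4 alone leaves T6 blocked (short on R2); T5 alone leaves T6 blocked (short on R2); T7 alone leaves T6 blocked (short on R2); T9 alone leaves T6 blocked (short on R2).
The survivors complete as T7, T5, T4. Check, step by step (starting from the post-abort pool):
  pool = (5, 4, 5)
  run T7 (needs (3, 3, 3), free (5, 4, 5)); after release of (1, 0, 1) the pool is (6, 4, 6)
  run T5 (needs (0, 0, 2), free (6, 4, 6)); after release of (1, 1, 0) the pool is (7, 5, 6)
  run T4 (needs (1, 5, 3), free (7, 5, 6)); after release of (1, 1, 1) the pool is (8, 6, 7)


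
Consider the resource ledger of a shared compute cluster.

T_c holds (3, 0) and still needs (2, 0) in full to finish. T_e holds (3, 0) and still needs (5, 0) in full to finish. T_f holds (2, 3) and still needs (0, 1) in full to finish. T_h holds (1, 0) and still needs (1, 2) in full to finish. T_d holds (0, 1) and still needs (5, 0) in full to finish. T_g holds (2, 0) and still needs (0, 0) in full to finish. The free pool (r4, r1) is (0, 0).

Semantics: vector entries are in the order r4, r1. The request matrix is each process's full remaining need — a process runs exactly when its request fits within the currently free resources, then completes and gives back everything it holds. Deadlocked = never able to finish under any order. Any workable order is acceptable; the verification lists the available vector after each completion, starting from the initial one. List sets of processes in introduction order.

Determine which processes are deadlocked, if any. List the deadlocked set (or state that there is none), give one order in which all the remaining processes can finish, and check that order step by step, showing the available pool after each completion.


Nothing here is deadlocked.
Key observation: no deadlock: T_g fits now, and the freed resources carry the rest through.
One completion order for the rest: T_g, T_c, T_d, T_f, T_h, T_e. Walking it through:
  pool = (0, 0)
  T_g: need (0, 0) fits (0, 0); releases (2, 0), pool now (2, 0)
  T_c: need (2, 0) fits (2, 0); releases (3, 0), pool now (5, 0)
  T_d: need (5, 0) fits (5, 0); releases (0, 1), pool now (5, 1)
  T_f: need (0, 1) fits (5, 1); releases (2, 3), pool now (7, 4)
  T_h: need (1, 2) fits (7, 4); releases (1, 0), pool now (8, 4)
  T_e: need (5, 0) fits (8, 4); releases (3, 0), pool now (11, 4)


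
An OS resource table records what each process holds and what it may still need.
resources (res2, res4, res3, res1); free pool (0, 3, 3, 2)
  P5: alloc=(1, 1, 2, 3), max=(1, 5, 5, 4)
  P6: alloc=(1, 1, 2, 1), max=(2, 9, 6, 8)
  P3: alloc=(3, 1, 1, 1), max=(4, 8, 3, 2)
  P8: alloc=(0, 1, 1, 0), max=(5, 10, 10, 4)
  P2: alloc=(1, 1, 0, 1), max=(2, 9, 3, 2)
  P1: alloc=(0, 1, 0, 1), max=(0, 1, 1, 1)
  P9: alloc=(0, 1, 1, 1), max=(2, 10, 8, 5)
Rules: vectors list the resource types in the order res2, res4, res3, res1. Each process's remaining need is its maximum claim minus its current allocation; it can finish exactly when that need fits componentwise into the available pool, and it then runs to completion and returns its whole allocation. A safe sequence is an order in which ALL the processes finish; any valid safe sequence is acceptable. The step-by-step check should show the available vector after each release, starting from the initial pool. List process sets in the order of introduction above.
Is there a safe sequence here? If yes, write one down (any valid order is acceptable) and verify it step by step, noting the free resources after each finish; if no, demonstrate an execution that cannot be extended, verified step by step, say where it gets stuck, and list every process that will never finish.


The state is UNSAFE.
Key observation: no order helps: past P1, P5, the free pool tops out at (1, 5, 5, 6), below what each blocked process needs in res4.
The run P1, P5 cannot be extended any further. Check, step by step:
  pool = (0, 3, 3, 2)
  P1: need (0, 0, 1, 0) fits (0, 3, 3, 2); releases (0, 1, 0, 1), pool now (0, 4, 3, 3)
  P5: need (0, 4, 3, 1) fits (0, 4, 3, 3); releases (1, 1, 2, 3), pool now (1, 5, 5, 6)
  blocked: P6 wants (1, 8, 4, 7), pool (1, 5, 5, 6) — not enough res4 and res1
  blocked: P3 wants (1, 7, 2, 1), pool (1, 5, 5, 6) — not enough res4
  blocked: P8 wants (5, 9, 9, 4), pool (1, 5, 5, 6) — not enough res2, res4 and res3
  blocked: P2 wants (1, 8, 3, 1), pool (1, 5, 5, 6) — not enough res4
  blocked: P9 wants (2, 9, 7, 4), pool (1, 5, 5, 6) — not enough res2, res4 and res3
Never able to finish: P6, P3, P8, P2 and P9.


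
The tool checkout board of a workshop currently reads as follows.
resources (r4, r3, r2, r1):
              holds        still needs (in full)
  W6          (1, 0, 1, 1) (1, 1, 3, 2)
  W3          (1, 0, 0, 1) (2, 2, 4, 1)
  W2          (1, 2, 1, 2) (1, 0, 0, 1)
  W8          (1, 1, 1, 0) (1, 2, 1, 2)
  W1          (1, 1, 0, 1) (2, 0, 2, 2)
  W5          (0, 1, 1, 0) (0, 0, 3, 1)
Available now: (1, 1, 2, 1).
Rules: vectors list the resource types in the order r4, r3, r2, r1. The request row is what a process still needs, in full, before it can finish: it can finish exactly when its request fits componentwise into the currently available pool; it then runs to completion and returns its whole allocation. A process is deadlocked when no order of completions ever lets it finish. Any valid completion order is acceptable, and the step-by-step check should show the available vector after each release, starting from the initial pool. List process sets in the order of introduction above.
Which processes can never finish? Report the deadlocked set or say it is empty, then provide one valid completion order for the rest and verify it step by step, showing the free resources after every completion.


No process is deadlocked.
Key observation: W2 fits the free pool immediately, and its release cascades until everyone finishes.
The rest can finish in the order W2, W5, W8, W6, W1, W3. Walking it through:
  pool = (1, 1, 2, 1)
  W2: need (1, 0, 0, 1) fits (1, 1, 2, 1); releases (1, 2, 1, 2), pool now (2, 3, 3, 3)
  W5: need (0, 0, 3, 1) fits (2, 3, 3, 3); releases (0, 1, 1, 0), pool now (2, 4, 4, 3)
  W8: need (1, 2, 1, 2) fits (2, 4, 4, 3); releases (1, 1, 1, 0), pool now (3, 5, 5, 3)
  W6: need (1, 1, 3, 2) fits (3, 5, 5, 3); releases (1, 0, 1, 1), pool now (4, 5, 6, 4)
  W1: need (2, 0, 2, 2) fits (4, 5, 6, 4); releases (1, 1, 0, 1), pool now (5, 6, 6, 5)
  W3: need (2, 2, 4, 1) fits (5, 6, 6, 5); releases (1, 0, 0, 1), pool now (6, 6, 6, 6)


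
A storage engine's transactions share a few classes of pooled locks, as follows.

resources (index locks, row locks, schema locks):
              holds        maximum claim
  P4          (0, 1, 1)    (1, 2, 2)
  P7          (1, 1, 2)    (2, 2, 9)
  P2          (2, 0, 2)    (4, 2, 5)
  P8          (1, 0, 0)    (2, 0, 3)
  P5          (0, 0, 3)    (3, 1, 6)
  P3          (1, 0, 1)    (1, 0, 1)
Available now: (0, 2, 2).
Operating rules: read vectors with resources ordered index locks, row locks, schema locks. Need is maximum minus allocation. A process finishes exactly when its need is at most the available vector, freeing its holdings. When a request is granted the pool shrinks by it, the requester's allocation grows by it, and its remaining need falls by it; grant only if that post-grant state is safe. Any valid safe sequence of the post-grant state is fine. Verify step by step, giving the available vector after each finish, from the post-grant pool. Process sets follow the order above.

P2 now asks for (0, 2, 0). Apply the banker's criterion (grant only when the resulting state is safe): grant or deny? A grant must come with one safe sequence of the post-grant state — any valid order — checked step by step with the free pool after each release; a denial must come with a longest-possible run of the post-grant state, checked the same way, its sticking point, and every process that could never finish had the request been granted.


GRANT. The post-grant state is safe; one safe sequence: P3, P8, P2, P4, P5, P7.
Key observation: the transfer keeps a workable pool ((0, 0, 2)); P3 starts the safe sequence.
Verifying the post-grant state step by step:
  pool = (0, 0, 2)
  P3: need (0, 0, 0) fits (0, 0, 2); releases (1, 0, 1), pool now (1, 0, 3)
  P8: need (1, 0, 3) fits (1, 0, 3); releases (1, 0, 0), pool now (2, 0, 3)
  P2: need (2, 0, 3) fits (2, 0, 3); releases (2, 2, 2), pool now (4, 2, 5)
  P4: need (1, 1, 1) fits (4, 2, 5); releases (0, 1, 1), pool now (4, 3, 6)
  P5: need (3, 1, 3) fits (4, 3, 6); releases (0, 0, 3), pool now (4, 3, 9)
  P7: need (1, 1, 7) fits (4, 3, 9); releases (1, 1, 2), pool now (5, 4, 11)


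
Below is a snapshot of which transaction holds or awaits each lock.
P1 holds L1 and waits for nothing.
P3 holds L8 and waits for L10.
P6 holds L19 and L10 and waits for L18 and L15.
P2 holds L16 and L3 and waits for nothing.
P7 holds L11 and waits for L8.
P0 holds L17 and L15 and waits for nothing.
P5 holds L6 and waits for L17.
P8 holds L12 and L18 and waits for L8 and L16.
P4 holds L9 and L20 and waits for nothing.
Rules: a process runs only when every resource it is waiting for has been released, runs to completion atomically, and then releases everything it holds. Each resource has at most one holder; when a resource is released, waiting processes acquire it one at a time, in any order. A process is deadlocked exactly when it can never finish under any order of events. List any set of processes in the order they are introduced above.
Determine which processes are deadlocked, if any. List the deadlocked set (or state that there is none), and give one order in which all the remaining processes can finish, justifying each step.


Deadlocked set: P3, P6, P7 and P8.
Key observation: the wait chain closes on itself along P3 -> P6 -> P8 -> P3; P7 waits into the deadlock from upstream.
One completion order for the rest: P1, P2, P4, P0, P5.
Check, step by step:
  run P1 (it waits on nothing); releases L1
  run P2 (it waits on nothing); releases L16 and L3
  run P4 (it waits on nothing); releases L9 and L20
  run P0 (it waits on nothing); releases L17 and L15
  P5: everything it awaited (L17) is free; runs, freeing L6


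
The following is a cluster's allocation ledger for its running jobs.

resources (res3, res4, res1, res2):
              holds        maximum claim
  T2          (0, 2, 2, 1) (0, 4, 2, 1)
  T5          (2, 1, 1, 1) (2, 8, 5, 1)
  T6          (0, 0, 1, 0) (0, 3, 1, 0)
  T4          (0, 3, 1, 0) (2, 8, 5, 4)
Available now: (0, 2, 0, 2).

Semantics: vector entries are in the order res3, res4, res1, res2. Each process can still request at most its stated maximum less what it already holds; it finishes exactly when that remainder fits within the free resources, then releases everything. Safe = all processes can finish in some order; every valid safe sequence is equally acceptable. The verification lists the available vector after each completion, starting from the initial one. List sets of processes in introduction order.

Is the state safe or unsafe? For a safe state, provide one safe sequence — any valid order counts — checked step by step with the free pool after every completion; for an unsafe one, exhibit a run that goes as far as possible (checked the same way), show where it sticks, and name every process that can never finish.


UNSAFE — no complete ordering exists.
Key observation: once T2, T6 finish, the pool peaks at (0, 4, 3, 3) — and every remaining process still needs more res4 than that.
A maximal execution: T2, T6 — then nothing else fits. Walking it through:
  pool = (0, 2, 0, 2)
  T2: need (0, 2, 0, 0) fits (0, 2, 0, 2); releases (0, 2, 2, 1), pool now (0, 4, 2, 3)
  T6: need (0, 3, 0, 0) fits (0, 4, 2, 3); releases (0, 0, 1, 0), pool now (0, 4, 3, 3)
  T5 still needs (0, 7, 4, 0) but only (0, 4, 3, 3) is free — short on res4 and res1
  T4 still needs (2, 5, 4, 4) but only (0, 4, 3, 3) is free — short on res3, res4, res1 and res2
Never able to finish: T5 and T4.
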